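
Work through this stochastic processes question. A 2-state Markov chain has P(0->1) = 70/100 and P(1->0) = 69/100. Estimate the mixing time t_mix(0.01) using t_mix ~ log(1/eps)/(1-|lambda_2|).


lambda_2 = |1 - p01 - p10| = |1 - 0.7000 - 0.6900| = 0.3900
t_mix ~ log(1/eps)/(1 - |lambda_2|)
= log(100)/(1 - 0.3900) = 4.6052/0.6100
= 7.5495

7.5495


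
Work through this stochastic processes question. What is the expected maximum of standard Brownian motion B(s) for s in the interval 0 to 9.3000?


E(max B(s)) = sqrt(2t/pi)
= sqrt(2*9.3000/pi)
= sqrt(5.9206)
= 2.4332

2.4332


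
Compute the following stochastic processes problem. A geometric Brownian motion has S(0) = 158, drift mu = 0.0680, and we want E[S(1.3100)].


E[S(t)] = S(0) * exp(mu * t)
= 158 * exp(0.0680 * 1.3100)
= 158 * 1.0932
= 172.7206

172.7206


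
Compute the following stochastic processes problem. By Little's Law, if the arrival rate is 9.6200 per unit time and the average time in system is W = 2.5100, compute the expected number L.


Little's Law: L = lambda * W
= 9.6200 * 2.5100
= 24.1462

24.1462


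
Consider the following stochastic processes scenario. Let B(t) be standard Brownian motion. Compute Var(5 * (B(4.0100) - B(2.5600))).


Var(alpha*(B(t)-B(s))) = alpha^2 * (t-s)
= 5^2 * (4.0100 - 2.5600)
= 25 * 1.4500
= 36.2500

36.2500


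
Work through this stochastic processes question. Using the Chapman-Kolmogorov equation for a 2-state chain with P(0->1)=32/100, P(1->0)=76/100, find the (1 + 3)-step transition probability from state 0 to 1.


P^4 = P^1 * P^3
Computing via matrix multiplication of the transition matrix.
Entry (0,1) of P^4 = 0.2963

0.2963


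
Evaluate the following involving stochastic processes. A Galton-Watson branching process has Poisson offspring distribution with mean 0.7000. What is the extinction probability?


Since mu = 0.7000 <= 1, extinction probability = 1.

1.0000


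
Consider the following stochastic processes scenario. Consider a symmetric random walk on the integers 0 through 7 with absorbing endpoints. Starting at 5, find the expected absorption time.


For symmetric RW on 0,...,N with absorbing barriers, E(i) = i*(N-i)
E(5) = 5 * 2 = 10

10


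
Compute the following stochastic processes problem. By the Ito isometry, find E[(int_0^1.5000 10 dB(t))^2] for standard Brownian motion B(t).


By Ito isometry: E[(int f dB)^2] = int f^2 dt
= 10^2 * 1.5000
= 100 * 1.5000 = 150.0000

150.0000


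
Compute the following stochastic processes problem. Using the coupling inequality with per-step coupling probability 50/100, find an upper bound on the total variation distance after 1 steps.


TV distance bound <= (1-delta)^n
= (1 - 0.5000)^1
= 0.5000^1
= 0.5000

0.5000


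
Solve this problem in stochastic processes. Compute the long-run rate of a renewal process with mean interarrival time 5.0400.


Long-run renewal rate = 1/E(X)
= 1/5.0400
= 0.1984

0.1984


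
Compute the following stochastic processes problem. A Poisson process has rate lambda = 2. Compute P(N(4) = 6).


P(N(t)=k) = (lambda*t)^k * exp(-lambda*t) / k!
lambda*t = 8
= 8^6 * exp(-8) / 6!
= 262144 * 3.3546e-04 / 720
= 0.1221

0.1221


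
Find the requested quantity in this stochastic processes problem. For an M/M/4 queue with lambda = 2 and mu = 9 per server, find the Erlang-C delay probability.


a = lambda/mu = 0.2222
rho = a/c = 0.0556
Erlang-C formula applied:
C(c,a) = 8.6149e-05

8.6149e-05


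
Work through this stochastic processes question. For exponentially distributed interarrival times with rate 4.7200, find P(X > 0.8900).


P(X > t) = exp(-lambda * t)
= exp(-4.7200 * 0.8900)
= exp(-4.2008) = 0.0150

0.0150


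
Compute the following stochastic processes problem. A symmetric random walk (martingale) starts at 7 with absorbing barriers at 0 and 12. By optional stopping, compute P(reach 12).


By optional stopping theorem: E(M at tau) = M(0) = 7
P(hit 12)*12 + P(hit 0)*0 = 7
P(hit 12) = (7 - 0)/(12 - 0) = 7/12 = 0.5833

0.5833


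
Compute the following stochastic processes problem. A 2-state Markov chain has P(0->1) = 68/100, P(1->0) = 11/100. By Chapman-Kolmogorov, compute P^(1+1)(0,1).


P^2 = P^1 * P^1
Computing via matrix multiplication of the transition matrix.
Entry (0,1) of P^2 = 0.8228

0.8228


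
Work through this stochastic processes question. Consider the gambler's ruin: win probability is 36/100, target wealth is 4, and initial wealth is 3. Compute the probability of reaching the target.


Gambler's ruin formula:
r = q/p = 0.6400/0.3600 = 1.7778
P(win) = (1 - r^i)/(1 - r^N)
= (1 - 1.7778^3)/(1 - 1.7778^4)
= 0.5138

0.5138


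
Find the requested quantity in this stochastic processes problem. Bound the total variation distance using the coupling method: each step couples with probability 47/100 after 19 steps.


TV distance bound <= (1-delta)^n
= (1 - 0.4700)^19
= 0.5300^19
= 5.7709e-06

5.7709e-06


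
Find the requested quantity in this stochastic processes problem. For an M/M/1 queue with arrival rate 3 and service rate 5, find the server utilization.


rho = lambda/mu
= 3/5
= 0.6000

0.6000


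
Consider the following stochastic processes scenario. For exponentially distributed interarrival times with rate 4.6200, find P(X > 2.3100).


P(X > t) = exp(-lambda * t)
= exp(-4.6200 * 2.3100)
= exp(-10.6722) = 2.3180e-05

2.3180e-05


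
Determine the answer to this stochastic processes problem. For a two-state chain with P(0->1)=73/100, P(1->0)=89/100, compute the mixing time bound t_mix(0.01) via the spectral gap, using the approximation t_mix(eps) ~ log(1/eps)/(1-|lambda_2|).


lambda_2 = |1 - p01 - p10| = |1 - 0.7300 - 0.8900| = 0.6200
t_mix ~ log(1/eps)/(1 - |lambda_2|)
= log(100)/(1 - 0.6200) = 4.6052/0.3800
= 12.1189

12.1189


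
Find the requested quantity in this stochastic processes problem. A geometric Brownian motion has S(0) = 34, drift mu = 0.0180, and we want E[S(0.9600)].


E[S(t)] = S(0) * exp(mu * t)
= 34 * exp(0.0180 * 0.9600)
= 34 * 1.0174
= 34.5926

34.5926


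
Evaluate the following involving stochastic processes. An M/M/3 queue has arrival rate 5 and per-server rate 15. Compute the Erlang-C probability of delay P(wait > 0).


a = lambda/mu = 0.3333
rho = a/c = 0.1111
Erlang-C formula applied:
C(c,a) = 0.0050

0.0050


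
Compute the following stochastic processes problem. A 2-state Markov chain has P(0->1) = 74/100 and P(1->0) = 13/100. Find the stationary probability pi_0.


Stationary distribution: pi_0 = p10/(p01+p10), pi_1 = p01/(p01+p10)
p01 = 0.7400, p10 = 0.1300
pi_0 = 0.1494

0.1494


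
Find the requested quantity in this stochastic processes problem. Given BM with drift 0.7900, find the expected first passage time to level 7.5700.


Expected first passage time = a/mu
= 7.5700/0.7900
= 9.5823

9.5823


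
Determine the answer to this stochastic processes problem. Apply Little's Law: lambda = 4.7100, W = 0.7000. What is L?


Little's Law: L = lambda * W
= 4.7100 * 0.7000
= 3.2970

3.2970


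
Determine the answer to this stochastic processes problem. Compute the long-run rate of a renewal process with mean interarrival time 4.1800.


Long-run renewal rate = 1/E(X)
= 1/4.1800
= 0.2392

0.2392


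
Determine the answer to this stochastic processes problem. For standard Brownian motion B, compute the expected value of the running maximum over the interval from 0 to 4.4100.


E(max B(s)) = sqrt(2t/pi)
= sqrt(2*4.4100/pi)
= sqrt(2.8075)
= 1.6756

1.6756


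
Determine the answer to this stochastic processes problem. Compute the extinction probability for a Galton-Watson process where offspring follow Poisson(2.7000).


Since mu = 2.7000 > 1, extinction prob q < 1.
Solve s = exp(mu*(s-1)) iteratively.
q = 0.0844

0.0844


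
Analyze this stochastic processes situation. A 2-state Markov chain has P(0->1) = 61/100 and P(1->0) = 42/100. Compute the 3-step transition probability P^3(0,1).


Computing P^3 by matrix multiplication.
P = [[0.3900, 0.6100], [0.4200, 0.5800]]
After raising P to the power 3:
P^3(0,1) = 0.5922

0.5922


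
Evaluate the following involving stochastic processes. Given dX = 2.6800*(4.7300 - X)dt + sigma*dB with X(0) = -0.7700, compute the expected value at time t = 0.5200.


E[X(t)] = mu + (X(0) - mu)*exp(-theta*t)
= 4.7300 + (-0.7700 - 4.7300)*exp(-2.6800*0.5200)
= 4.7300 + -5.5000 * 0.2482
= 3.3650

3.3650


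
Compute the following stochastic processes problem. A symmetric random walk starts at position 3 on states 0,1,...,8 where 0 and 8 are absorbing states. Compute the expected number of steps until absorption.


For symmetric RW on 0,...,N with absorbing barriers, E(i) = i*(N-i)
E(3) = 3 * 5 = 15

15


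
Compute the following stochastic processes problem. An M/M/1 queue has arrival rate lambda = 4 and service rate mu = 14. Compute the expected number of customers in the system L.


rho = 4/14 = 0.2857
L = rho/(1-rho)
= 0.2857/0.7143
= 0.4000

0.4000


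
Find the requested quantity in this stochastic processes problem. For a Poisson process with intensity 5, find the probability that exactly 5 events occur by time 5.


P(N(t)=k) = (lambda*t)^k * exp(-lambda*t) / k!
lambda*t = 25
= 25^5 * exp(-25) / 5!
= 9765625 * 1.3888e-11 / 120
= 1.1302e-06

1.1302e-06


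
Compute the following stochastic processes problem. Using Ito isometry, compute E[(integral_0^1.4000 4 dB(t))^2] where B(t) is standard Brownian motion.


By Ito isometry: E[(int f dB)^2] = int f^2 dt
= 4^2 * 1.4000
= 16 * 1.4000 = 22.4000

22.4000


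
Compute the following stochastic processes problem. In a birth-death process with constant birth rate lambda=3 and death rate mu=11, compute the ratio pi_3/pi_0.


For birth-death process, pi_n/pi_0 = (lambda/mu)^n
= (3/11)^3
= 0.0203

0.0203


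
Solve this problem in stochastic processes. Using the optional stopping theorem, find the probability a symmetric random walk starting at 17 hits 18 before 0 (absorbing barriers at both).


By optional stopping theorem: E(M at tau) = M(0) = 17
P(hit 18)*18 + P(hit 0)*0 = 17
P(hit 18) = (17 - 0)/(18 - 0) = 17/18 = 0.9444

0.9444


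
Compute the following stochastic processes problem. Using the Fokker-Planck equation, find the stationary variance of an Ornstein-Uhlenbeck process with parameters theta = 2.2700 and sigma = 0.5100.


Stationary variance = sigma^2 / (2*theta)
= 0.5100^2 / (2*2.2700)
= 0.2601 / 4.5400
= 0.0573

0.0573


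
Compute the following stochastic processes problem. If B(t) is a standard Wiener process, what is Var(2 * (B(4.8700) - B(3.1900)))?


Var(alpha*(B(t)-B(s))) = alpha^2 * (t-s)
= 2^2 * (4.8700 - 3.1900)
= 4 * 1.6800
= 6.7200

6.7200


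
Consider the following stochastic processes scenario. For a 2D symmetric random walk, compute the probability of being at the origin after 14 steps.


P = C(14,7)^2 / 4^14
= 3432^2 / 268435456
= 11778624 / 268435456
= 0.0439

0.0439


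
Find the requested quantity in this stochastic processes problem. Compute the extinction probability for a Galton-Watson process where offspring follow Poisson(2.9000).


Since mu = 2.9000 > 1, extinction prob q < 1.
Solve s = exp(mu*(s-1)) iteratively.
q = 0.0668

0.0668


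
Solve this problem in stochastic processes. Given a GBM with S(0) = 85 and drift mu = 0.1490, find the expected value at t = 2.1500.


E[S(t)] = S(0) * exp(mu * t)
= 85 * exp(0.1490 * 2.1500)
= 85 * 1.3776
= 117.0968

117.0968


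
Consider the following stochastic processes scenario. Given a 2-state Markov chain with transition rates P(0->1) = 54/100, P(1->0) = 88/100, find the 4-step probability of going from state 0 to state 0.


Computing P^4 by matrix multiplication.
P = [[0.4600, 0.5400], [0.8800, 0.1200]]
After raising P to the power 4:
P^4(0,0) = 0.6316

0.6316


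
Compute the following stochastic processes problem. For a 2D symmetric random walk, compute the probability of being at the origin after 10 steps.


P = C(10,5)^2 / 4^10
= 252^2 / 1048576
= 63504 / 1048576
= 0.0606

0.0606


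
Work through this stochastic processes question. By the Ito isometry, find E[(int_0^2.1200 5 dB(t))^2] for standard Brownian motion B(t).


By Ito isometry: E[(int f dB)^2] = int f^2 dt
= 5^2 * 2.1200
= 25 * 2.1200 = 53.0000

53.0000


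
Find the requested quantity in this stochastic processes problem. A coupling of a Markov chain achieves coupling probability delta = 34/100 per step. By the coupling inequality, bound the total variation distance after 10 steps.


TV distance bound <= (1-delta)^n
= (1 - 0.3400)^10
= 0.6600^10
= 0.0157

0.0157


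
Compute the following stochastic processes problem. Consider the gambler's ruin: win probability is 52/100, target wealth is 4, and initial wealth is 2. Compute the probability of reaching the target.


Gambler's ruin formula:
r = q/p = 0.4800/0.5200 = 0.9231
P(win) = (1 - r^i)/(1 - r^N)
= (1 - 0.9231^2)/(1 - 0.9231^4)
= 0.5399

0.5399


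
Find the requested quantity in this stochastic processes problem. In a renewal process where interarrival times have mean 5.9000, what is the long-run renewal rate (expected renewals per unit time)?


Long-run renewal rate = 1/E(X)
= 1/5.9000
= 0.1695

0.1695


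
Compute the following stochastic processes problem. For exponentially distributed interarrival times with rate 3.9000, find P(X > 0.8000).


P(X > t) = exp(-lambda * t)
= exp(-3.9000 * 0.8000)
= exp(-3.1200) = 0.0442

0.0442


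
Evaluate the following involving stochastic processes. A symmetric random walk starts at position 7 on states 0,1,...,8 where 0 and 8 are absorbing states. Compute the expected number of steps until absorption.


For symmetric RW on 0,...,N with absorbing barriers, E(i) = i*(N-i)
E(7) = 7 * 1 = 7

7


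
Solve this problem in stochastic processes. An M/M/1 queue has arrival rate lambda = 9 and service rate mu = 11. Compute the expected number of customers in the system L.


rho = 9/11 = 0.8182
L = rho/(1-rho)
= 0.8182/0.1818
= 4.5000

4.5000


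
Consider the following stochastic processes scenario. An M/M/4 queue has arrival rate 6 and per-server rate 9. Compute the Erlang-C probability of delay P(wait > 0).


a = lambda/mu = 0.6667
rho = a/c = 0.1667
Erlang-C formula applied:
C(c,a) = 0.0051

0.0051


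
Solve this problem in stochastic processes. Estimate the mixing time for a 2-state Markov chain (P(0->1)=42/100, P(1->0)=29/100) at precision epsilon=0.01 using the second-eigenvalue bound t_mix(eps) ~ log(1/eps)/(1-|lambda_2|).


lambda_2 = |1 - p01 - p10| = |1 - 0.4200 - 0.2900| = 0.2900
t_mix ~ log(1/eps)/(1 - |lambda_2|)
= log(100)/(1 - 0.2900) = 4.6052/0.7100
= 6.4862

6.4862


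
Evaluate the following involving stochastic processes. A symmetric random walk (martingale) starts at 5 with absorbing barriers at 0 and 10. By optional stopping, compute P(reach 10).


By optional stopping theorem: E(M at tau) = M(0) = 5
P(hit 10)*10 + P(hit 0)*0 = 5
P(hit 10) = (5 - 0)/(10 - 0) = 1/2 = 0.5000

0.5000


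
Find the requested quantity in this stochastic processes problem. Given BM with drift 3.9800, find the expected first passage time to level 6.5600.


Expected first passage time = a/mu
= 6.5600/3.9800
= 1.6482

1.6482


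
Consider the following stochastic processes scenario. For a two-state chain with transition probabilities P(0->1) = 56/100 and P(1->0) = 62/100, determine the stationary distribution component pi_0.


Stationary distribution: pi_0 = p10/(p01+p10), pi_1 = p01/(p01+p10)
p01 = 0.5600, p10 = 0.6200
pi_0 = 0.5254

0.5254


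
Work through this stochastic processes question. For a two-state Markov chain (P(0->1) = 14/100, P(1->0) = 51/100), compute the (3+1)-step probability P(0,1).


P^4 = P^3 * P^1
Computing via matrix multiplication of the transition matrix.
Entry (0,1) of P^4 = 0.2122

0.2122


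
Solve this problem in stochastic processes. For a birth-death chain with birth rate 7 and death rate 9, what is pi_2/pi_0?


For birth-death process, pi_n/pi_0 = (lambda/mu)^n
= (7/9)^2
= 0.6049

0.6049


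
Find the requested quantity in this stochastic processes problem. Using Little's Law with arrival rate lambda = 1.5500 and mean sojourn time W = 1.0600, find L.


Little's Law: L = lambda * W
= 1.5500 * 1.0600
= 1.6430

1.6430


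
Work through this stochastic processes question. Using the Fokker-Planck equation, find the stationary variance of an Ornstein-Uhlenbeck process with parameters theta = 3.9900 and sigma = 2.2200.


Stationary variance = sigma^2 / (2*theta)
= 2.2200^2 / (2*3.9900)
= 4.9284 / 7.9800
= 0.6176

0.6176


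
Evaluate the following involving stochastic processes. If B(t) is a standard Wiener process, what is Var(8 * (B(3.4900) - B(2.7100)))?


Var(alpha*(B(t)-B(s))) = alpha^2 * (t-s)
= 8^2 * (3.4900 - 2.7100)
= 64 * 0.7800
= 49.9200

49.9200


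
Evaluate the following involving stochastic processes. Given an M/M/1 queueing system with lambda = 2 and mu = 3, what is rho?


rho = lambda/mu
= 2/3
= 0.6667

0.6667


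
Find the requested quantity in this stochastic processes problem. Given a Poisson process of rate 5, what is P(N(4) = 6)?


P(N(t)=k) = (lambda*t)^k * exp(-lambda*t) / k!
lambda*t = 20
= 20^6 * exp(-20) / 6!
= 64000000 * 2.0612e-09 / 720
= 1.8321e-04

1.8321e-04


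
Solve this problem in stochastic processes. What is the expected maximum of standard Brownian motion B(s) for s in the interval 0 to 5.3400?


E(max B(s)) = sqrt(2t/pi)
= sqrt(2*5.3400/pi)
= sqrt(3.3995)
= 1.8438

1.8438


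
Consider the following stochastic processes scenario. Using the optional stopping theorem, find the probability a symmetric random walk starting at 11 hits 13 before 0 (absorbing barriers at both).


By optional stopping theorem: E(M at tau) = M(0) = 11
P(hit 13)*13 + P(hit 0)*0 = 11
P(hit 13) = (11 - 0)/(13 - 0) = 11/13 = 0.8462

0.8462


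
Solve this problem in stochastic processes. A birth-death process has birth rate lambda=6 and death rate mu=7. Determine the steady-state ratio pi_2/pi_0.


For birth-death process, pi_n/pi_0 = (lambda/mu)^n
= (6/7)^2
= 0.7347

0.7347


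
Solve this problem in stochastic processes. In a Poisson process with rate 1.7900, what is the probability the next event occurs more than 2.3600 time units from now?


P(X > t) = exp(-lambda * t)
= exp(-1.7900 * 2.3600)
= exp(-4.2244) = 0.0146

0.0146


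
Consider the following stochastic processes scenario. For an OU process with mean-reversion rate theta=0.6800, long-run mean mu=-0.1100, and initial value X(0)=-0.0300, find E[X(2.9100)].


E[X(t)] = mu + (X(0) - mu)*exp(-theta*t)
= -0.1100 + (-0.0300 - -0.1100)*exp(-0.6800*2.9100)
= -0.1100 + 0.0800 * 0.1382
= -0.0989

-0.0989


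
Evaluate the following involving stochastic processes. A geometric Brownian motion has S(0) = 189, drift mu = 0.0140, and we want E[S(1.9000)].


E[S(t)] = S(0) * exp(mu * t)
= 189 * exp(0.0140 * 1.9000)
= 189 * 1.0270
= 194.0949

194.0949


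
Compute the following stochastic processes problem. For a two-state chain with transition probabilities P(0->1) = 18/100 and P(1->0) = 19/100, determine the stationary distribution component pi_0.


Stationary distribution: pi_0 = p10/(p01+p10), pi_1 = p01/(p01+p10)
p01 = 0.1800, p10 = 0.1900
pi_0 = 0.5135

0.5135


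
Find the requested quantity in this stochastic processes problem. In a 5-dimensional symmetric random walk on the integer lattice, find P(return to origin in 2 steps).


P(return in 2 steps) = P(reverse first step) = 1/(2d)
= 1/10
= 0.1000

0.1000


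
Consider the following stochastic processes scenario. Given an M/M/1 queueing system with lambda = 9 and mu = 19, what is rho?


rho = lambda/mu
= 9/19
= 0.4737

0.4737


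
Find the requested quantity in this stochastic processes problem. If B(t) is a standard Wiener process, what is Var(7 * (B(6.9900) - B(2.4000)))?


Var(alpha*(B(t)-B(s))) = alpha^2 * (t-s)
= 7^2 * (6.9900 - 2.4000)
= 49 * 4.5900
= 224.9100

224.9100


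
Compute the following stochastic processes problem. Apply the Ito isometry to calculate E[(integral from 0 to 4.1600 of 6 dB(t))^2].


By Ito isometry: E[(int f dB)^2] = int f^2 dt
= 6^2 * 4.1600
= 36 * 4.1600 = 149.7600

149.7600


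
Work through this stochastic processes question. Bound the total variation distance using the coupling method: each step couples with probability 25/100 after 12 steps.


TV distance bound <= (1-delta)^n
= (1 - 0.2500)^12
= 0.7500^12
= 0.0317

0.0317


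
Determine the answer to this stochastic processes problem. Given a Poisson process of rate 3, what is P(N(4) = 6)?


P(N(t)=k) = (lambda*t)^k * exp(-lambda*t) / k!
lambda*t = 12
= 12^6 * exp(-12) / 6!
= 2985984 * 6.1442e-06 / 720
= 0.0255

0.0255


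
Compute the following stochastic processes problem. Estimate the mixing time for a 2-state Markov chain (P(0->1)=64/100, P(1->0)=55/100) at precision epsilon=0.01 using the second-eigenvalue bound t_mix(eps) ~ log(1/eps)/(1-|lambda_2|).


lambda_2 = |1 - p01 - p10| = |1 - 0.6400 - 0.5500| = 0.1900
t_mix ~ log(1/eps)/(1 - |lambda_2|)
= log(100)/(1 - 0.1900) = 4.6052/0.8100
= 5.6854

5.6854


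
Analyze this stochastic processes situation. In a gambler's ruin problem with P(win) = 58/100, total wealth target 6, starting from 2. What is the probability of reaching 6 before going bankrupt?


Gambler's ruin formula:
r = q/p = 0.4200/0.5800 = 0.7241
P(win) = (1 - r^i)/(1 - r^N)
= (1 - 0.7241^2)/(1 - 0.7241^6)
= 0.5558

0.5558


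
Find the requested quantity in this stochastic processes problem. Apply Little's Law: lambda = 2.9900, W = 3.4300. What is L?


Little's Law: L = lambda * W
= 2.9900 * 3.4300
= 10.2557

10.2557


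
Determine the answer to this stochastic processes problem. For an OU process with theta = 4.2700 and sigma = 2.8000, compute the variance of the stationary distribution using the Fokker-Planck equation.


Stationary variance = sigma^2 / (2*theta)
= 2.8000^2 / (2*4.2700)
= 7.8400 / 8.5400
= 0.9180

0.9180


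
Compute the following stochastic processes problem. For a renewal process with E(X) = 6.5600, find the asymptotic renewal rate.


Long-run renewal rate = 1/E(X)
= 1/6.5600
= 0.1524

0.1524


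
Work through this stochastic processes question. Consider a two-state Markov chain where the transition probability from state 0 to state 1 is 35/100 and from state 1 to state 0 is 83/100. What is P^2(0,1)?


Computing P^2 by matrix multiplication.
P = [[0.6500, 0.3500], [0.8300, 0.1700]]
After raising P to the power 2:
P^2(0,1) = 0.2870

0.2870


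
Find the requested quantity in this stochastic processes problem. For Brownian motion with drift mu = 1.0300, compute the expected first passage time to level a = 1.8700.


Expected first passage time = a/mu
= 1.8700/1.0300
= 1.8155

1.8155


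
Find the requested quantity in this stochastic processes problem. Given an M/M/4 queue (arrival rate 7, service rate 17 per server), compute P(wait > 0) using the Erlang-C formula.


a = lambda/mu = 0.4118
rho = a/c = 0.1029
Erlang-C formula applied:
C(c,a) = 8.8456e-04

8.8456e-04


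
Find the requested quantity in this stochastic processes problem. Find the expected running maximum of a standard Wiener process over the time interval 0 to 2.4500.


E(max B(s)) = sqrt(2t/pi)
= sqrt(2*2.4500/pi)
= sqrt(1.5597)
= 1.2489

1.2489


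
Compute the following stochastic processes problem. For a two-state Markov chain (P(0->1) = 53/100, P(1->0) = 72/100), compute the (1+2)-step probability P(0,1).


P^3 = P^1 * P^2
Computing via matrix multiplication of the transition matrix.
Entry (0,1) of P^3 = 0.4306

0.4306


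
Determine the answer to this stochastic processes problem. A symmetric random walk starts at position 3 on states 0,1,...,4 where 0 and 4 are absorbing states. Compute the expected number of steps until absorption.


For symmetric RW on 0,...,N with absorbing barriers, E(i) = i*(N-i)
E(3) = 3 * 1 = 3

3


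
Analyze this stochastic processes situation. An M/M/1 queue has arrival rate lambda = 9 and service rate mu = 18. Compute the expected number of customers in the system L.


rho = 9/18 = 0.5000
L = rho/(1-rho)
= 0.5000/0.5000
= 1.0000

1.0000


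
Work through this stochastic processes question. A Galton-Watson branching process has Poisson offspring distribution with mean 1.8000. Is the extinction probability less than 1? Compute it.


Since mu = 1.8000 > 1, extinction prob q < 1.
Solve s = exp(mu*(s-1)) iteratively.
q = 0.2676

0.2676


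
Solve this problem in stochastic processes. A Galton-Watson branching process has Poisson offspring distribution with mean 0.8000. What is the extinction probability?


Since mu = 0.8000 <= 1, extinction probability = 1.

1.0000


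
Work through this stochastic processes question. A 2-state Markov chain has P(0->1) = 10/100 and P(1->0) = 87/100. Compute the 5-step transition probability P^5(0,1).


Computing P^5 by matrix multiplication.
P = [[0.9000, 0.1000], [0.8700, 0.1300]]
After raising P to the power 5:
P^5(0,1) = 0.1031

0.1031


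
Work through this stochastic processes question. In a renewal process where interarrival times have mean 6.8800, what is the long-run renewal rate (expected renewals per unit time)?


Long-run renewal rate = 1/E(X)
= 1/6.8800
= 0.1453

0.1453


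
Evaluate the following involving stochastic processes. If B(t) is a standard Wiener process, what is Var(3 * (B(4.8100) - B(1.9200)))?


Var(alpha*(B(t)-B(s))) = alpha^2 * (t-s)
= 3^2 * (4.8100 - 1.9200)
= 9 * 2.8900
= 26.0100

26.0100


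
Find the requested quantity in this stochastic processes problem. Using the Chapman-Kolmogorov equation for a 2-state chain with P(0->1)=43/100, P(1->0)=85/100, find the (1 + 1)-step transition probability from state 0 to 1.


P^2 = P^1 * P^1
Computing via matrix multiplication of the transition matrix.
Entry (0,1) of P^2 = 0.3096

0.3096


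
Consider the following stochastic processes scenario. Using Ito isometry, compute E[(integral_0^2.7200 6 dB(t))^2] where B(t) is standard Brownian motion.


By Ito isometry: E[(int f dB)^2] = int f^2 dt
= 6^2 * 2.7200
= 36 * 2.7200 = 97.9200

97.9200


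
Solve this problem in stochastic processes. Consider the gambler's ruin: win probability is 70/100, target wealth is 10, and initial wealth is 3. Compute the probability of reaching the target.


Gambler's ruin formula:
r = q/p = 0.3000/0.7000 = 0.4286
P(win) = (1 - r^i)/(1 - r^N)
= (1 - 0.4286^3)/(1 - 0.4286^10)
= 0.9215

0.9215


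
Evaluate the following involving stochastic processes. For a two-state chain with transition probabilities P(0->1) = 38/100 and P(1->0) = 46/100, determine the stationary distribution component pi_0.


Stationary distribution: pi_0 = p10/(p01+p10), pi_1 = p01/(p01+p10)
p01 = 0.3800, p10 = 0.4600
pi_0 = 0.5476

0.5476


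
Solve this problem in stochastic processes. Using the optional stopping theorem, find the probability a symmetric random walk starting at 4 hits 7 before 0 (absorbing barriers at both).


By optional stopping theorem: E(M at tau) = M(0) = 4
P(hit 7)*7 + P(hit 0)*0 = 4
P(hit 7) = (4 - 0)/(7 - 0) = 4/7 = 0.5714

0.5714


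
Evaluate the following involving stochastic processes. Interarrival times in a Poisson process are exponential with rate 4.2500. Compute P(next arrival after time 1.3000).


P(X > t) = exp(-lambda * t)
= exp(-4.2500 * 1.3000)
= exp(-5.5250) = 0.0040

0.0040


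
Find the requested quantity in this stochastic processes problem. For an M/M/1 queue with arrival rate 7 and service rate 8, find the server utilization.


rho = lambda/mu
= 7/8
= 0.8750

0.8750


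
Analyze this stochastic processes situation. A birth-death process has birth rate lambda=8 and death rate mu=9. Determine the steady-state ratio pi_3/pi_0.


For birth-death process, pi_n/pi_0 = (lambda/mu)^n
= (8/9)^3
= 0.7023

0.7023


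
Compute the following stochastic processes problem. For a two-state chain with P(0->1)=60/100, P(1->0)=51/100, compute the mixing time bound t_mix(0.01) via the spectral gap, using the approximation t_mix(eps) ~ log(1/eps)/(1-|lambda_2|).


lambda_2 = |1 - p01 - p10| = |1 - 0.6000 - 0.5100| = 0.1100
t_mix ~ log(1/eps)/(1 - |lambda_2|)
= log(100)/(1 - 0.1100) = 4.6052/0.8900
= 5.1743

5.1743


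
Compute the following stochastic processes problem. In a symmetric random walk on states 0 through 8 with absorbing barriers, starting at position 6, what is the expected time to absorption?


For symmetric RW on 0,...,N with absorbing barriers, E(i) = i*(N-i)
E(6) = 6 * 2 = 12

12


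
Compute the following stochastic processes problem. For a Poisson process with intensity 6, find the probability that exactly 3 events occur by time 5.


P(N(t)=k) = (lambda*t)^k * exp(-lambda*t) / k!
lambda*t = 30
= 30^3 * exp(-30) / 3!
= 27000 * 9.3576e-14 / 6
= 4.2109e-10

4.2109e-10


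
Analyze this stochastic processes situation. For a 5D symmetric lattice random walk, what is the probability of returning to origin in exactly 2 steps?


P(return in 2 steps) = P(reverse first step) = 1/(2d)
= 1/10
= 0.1000

0.1000


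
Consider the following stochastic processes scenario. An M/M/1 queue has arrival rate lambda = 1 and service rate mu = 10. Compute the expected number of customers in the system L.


rho = 1/10 = 0.1000
L = rho/(1-rho)
= 0.1000/0.9000
= 0.1111

0.1111


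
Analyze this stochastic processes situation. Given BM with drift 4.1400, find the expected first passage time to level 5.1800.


Expected first passage time = a/mu
= 5.1800/4.1400
= 1.2512

1.2512


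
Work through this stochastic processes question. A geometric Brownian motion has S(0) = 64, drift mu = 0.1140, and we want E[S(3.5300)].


E[S(t)] = S(0) * exp(mu * t)
= 64 * exp(0.1140 * 3.5300)
= 64 * 1.4954
= 95.7081

95.7081


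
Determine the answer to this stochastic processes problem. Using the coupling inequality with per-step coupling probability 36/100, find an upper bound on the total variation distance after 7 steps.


TV distance bound <= (1-delta)^n
= (1 - 0.3600)^7
= 0.6400^7
= 0.0440

0.0440


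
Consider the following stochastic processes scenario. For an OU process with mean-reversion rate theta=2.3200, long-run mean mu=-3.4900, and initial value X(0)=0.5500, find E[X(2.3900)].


E[X(t)] = mu + (X(0) - mu)*exp(-theta*t)
= -3.4900 + (0.5500 - -3.4900)*exp(-2.3200*2.3900)
= -3.4900 + 4.0400 * 0.0039
= -3.4742

-3.4742


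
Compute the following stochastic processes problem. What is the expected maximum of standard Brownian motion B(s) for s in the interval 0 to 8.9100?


E(max B(s)) = sqrt(2t/pi)
= sqrt(2*8.9100/pi)
= sqrt(5.6723)
= 2.3817

2.3817


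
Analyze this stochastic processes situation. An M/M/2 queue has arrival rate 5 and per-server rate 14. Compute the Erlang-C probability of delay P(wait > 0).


a = lambda/mu = 0.3571
rho = a/c = 0.1786
Erlang-C formula applied:
C(c,a) = 0.0541

0.0541


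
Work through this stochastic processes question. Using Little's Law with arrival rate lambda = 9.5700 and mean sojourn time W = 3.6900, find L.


Little's Law: L = lambda * W
= 9.5700 * 3.6900
= 35.3133

35.3133


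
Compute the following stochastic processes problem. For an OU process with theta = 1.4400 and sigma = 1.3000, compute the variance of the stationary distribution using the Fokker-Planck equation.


Stationary variance = sigma^2 / (2*theta)
= 1.3000^2 / (2*1.4400)
= 1.6900 / 2.8800
= 0.5868

0.5868


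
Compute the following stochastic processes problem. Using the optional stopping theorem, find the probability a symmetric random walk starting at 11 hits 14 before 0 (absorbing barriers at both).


By optional stopping theorem: E(M at tau) = M(0) = 11
P(hit 14)*14 + P(hit 0)*0 = 11
P(hit 14) = (11 - 0)/(14 - 0) = 11/14 = 0.7857

0.7857


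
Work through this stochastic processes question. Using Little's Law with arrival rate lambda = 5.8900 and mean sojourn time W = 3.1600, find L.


Little's Law: L = lambda * W
= 5.8900 * 3.1600
= 18.6124

18.6124


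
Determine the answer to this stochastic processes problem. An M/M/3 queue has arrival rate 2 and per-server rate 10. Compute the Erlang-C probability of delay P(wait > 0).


a = lambda/mu = 0.2000
rho = a/c = 0.0667
Erlang-C formula applied:
C(c,a) = 0.0012

0.0012


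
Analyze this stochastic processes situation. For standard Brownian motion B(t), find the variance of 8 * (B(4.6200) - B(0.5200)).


Var(alpha*(B(t)-B(s))) = alpha^2 * (t-s)
= 8^2 * (4.6200 - 0.5200)
= 64 * 4.1000
= 262.4000

262.4000


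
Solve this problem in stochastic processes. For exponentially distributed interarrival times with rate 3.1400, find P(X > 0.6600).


P(X > t) = exp(-lambda * t)
= exp(-3.1400 * 0.6600)
= exp(-2.0724) = 0.1259

0.1259


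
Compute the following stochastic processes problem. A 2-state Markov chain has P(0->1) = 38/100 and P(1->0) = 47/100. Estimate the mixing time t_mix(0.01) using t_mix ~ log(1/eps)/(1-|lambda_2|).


lambda_2 = |1 - p01 - p10| = |1 - 0.3800 - 0.4700| = 0.1500
t_mix ~ log(1/eps)/(1 - |lambda_2|)
= log(100)/(1 - 0.1500) = 4.6052/0.8500
= 5.4178

5.4178


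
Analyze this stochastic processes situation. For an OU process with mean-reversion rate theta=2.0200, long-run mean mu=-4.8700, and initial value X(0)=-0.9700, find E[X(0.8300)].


E[X(t)] = mu + (X(0) - mu)*exp(-theta*t)
= -4.8700 + (-0.9700 - -4.8700)*exp(-2.0200*0.8300)
= -4.8700 + 3.9000 * 0.1870
= -4.1407

-4.1407


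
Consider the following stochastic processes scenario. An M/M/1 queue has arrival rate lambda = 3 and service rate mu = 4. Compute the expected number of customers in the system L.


rho = 3/4 = 0.7500
L = rho/(1-rho)
= 0.7500/0.2500
= 3.0000

3.0000


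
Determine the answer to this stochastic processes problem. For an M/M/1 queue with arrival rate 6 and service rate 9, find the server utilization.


rho = lambda/mu
= 6/9
= 0.6667

0.6667


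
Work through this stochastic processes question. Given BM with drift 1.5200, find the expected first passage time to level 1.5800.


Expected first passage time = a/mu
= 1.5800/1.5200
= 1.0395

1.0395


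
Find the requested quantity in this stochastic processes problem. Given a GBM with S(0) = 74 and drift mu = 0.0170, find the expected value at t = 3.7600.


E[S(t)] = S(0) * exp(mu * t)
= 74 * exp(0.0170 * 3.7600)
= 74 * 1.0660
= 78.8845

78.8845


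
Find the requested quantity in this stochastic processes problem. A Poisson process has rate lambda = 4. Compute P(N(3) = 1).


P(N(t)=k) = (lambda*t)^k * exp(-lambda*t) / k!
lambda*t = 12
= 12^1 * exp(-12) / 1!
= 12 * 6.1442e-06 / 1
= 7.3731e-05

7.3731e-05


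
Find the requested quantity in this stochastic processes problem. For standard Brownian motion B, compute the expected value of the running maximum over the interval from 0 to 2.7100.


E(max B(s)) = sqrt(2t/pi)
= sqrt(2*2.7100/pi)
= sqrt(1.7252)
= 1.3135

1.3135


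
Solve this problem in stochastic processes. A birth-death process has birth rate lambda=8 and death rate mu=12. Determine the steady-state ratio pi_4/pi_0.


For birth-death process, pi_n/pi_0 = (lambda/mu)^n
= (8/12)^4
= 0.1975

0.1975


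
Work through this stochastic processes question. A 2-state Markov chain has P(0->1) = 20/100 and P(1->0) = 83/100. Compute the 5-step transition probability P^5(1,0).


Computing P^5 by matrix multiplication.
P = [[0.8000, 0.2000], [0.8300, 0.1700]]
After raising P to the power 5:
P^5(1,0) = 0.8058

0.8058


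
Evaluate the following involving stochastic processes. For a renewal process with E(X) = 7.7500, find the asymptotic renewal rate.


Long-run renewal rate = 1/E(X)
= 1/7.7500
= 0.1290

0.1290


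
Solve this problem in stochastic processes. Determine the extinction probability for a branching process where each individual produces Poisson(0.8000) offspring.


Since mu = 0.8000 <= 1, extinction probability = 1.

1.0000


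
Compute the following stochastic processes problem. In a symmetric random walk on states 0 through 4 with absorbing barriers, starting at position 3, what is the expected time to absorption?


For symmetric RW on 0,...,N with absorbing barriers, E(i) = i*(N-i)
E(3) = 3 * 1 = 3

3


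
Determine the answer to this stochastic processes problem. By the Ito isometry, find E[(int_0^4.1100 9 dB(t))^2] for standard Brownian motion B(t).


By Ito isometry: E[(int f dB)^2] = int f^2 dt
= 9^2 * 4.1100
= 81 * 4.1100 = 332.9100

332.9100


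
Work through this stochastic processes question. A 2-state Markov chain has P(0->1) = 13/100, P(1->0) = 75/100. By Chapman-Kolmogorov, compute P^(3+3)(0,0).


P^6 = P^3 * P^3
Computing via matrix multiplication of the transition matrix.
Entry (0,0) of P^6 = 0.8523

0.8523


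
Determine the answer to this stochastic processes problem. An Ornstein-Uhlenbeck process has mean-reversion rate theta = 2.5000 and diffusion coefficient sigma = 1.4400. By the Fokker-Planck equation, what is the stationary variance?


Stationary variance = sigma^2 / (2*theta)
= 1.4400^2 / (2*2.5000)
= 2.0736 / 5.0000
= 0.4147

0.4147


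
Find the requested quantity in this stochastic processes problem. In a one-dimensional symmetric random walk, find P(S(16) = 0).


P(S(16) = 0) = C(16,8) / 4^8
= 12870 / 65536
= 0.1964

0.1964


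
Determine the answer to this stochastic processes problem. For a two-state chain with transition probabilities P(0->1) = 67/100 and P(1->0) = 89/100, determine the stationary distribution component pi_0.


Stationary distribution: pi_0 = p10/(p01+p10), pi_1 = p01/(p01+p10)
p01 = 0.6700, p10 = 0.8900
pi_0 = 0.5705

0.5705


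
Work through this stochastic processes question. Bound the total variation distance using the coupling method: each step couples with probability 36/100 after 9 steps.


TV distance bound <= (1-delta)^n
= (1 - 0.3600)^9
= 0.6400^9
= 0.0180

0.0180


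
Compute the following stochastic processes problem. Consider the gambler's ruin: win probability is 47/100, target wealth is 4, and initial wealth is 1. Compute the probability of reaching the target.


Gambler's ruin formula:
r = q/p = 0.5300/0.4700 = 1.1277
P(win) = (1 - r^i)/(1 - r^N)
= (1 - 1.1277^1)/(1 - 1.1277^4)
= 0.2069

0.2069


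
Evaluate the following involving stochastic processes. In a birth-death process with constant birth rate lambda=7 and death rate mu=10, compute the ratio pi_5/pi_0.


For birth-death process, pi_n/pi_0 = (lambda/mu)^n
= (7/10)^5
= 0.1681

0.1681


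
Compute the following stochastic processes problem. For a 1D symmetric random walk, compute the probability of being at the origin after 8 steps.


P(S(8) = 0) = C(8,4) / 4^4
= 70 / 256
= 0.2734

0.2734


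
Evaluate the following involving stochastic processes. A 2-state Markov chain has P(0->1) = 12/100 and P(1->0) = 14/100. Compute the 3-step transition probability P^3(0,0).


Computing P^3 by matrix multiplication.
P = [[0.8800, 0.1200], [0.1400, 0.8600]]
After raising P to the power 3:
P^3(0,0) = 0.7255

0.7255


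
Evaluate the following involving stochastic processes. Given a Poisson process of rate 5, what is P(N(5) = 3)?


P(N(t)=k) = (lambda*t)^k * exp(-lambda*t) / k!
lambda*t = 25
= 25^3 * exp(-25) / 3!
= 15625 * 1.3888e-11 / 6
= 3.6167e-08

3.6167e-08


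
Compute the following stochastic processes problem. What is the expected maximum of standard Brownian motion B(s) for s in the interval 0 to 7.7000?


E(max B(s)) = sqrt(2t/pi)
= sqrt(2*7.7000/pi)
= sqrt(4.9020)
= 2.2140

2.2140


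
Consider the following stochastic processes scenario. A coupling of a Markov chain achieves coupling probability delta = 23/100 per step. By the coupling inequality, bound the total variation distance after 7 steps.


TV distance bound <= (1-delta)^n
= (1 - 0.2300)^7
= 0.7700^7
= 0.1605

0.1605
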